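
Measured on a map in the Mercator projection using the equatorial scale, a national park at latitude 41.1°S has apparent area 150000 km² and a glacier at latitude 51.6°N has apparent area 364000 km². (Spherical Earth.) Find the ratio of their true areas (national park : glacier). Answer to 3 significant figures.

Mercator's areal exaggeration is sec²φ; hence true area = (apparent area) · cos²φ.
True area of national park: 150000 × cos²(41.1°) = 150000 × 0.5679 = 85180 km².
True area of glacier: 364000 × cos²(51.6°) = 364000 × 0.3858 = 140400 km².
Ratio = 85180 / 140400 ≈ 0.607.

0.607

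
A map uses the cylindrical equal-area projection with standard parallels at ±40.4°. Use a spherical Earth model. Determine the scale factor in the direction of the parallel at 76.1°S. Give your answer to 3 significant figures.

3.17

For cylindrical equal-area with standard parallel φ₀, h = cos φ / cos φ₀ and k = cos φ₀ / cos φ, so h·k = 1.
k = cos 40.4° / cos 76.1° = 0.7615/0.2402 = 3.170.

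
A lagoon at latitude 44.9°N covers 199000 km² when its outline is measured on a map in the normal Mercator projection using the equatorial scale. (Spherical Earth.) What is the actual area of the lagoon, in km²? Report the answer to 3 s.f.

99800 km²

For Mercator, h = k = sec φ (a conformal cylindrical projection has a single point scale, 1/cos φ).
Areal scale = k² = sec²φ = 1/cos²(44.9°) = 1/0.7083² = 1.993.
True area = apparent / (areal scale) = 199000 / 1.993 ≈ 99800 km².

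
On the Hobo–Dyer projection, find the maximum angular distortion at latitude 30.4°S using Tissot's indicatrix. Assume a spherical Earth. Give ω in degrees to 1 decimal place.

9.6°

The Hobo–Dyer projection is cylindrical equal-area with φ₀ = 37.5°. Cylindrical equal-area (φ₀ = 37.5°): h = cos φ / cos 37.5° along meridians, k = cos 37.5° / cos φ along parallels; h·k = 1.
At 30.4°: h = 1.087, k = 0.9198; principal scales a = 1.087, b = 0.9198.
sin(ω/2) = (a − b)/(a + b) = 0.1674/2.007 = 0.08339, so ω = 2 arcsin(0.08339) ≈ 9.6°.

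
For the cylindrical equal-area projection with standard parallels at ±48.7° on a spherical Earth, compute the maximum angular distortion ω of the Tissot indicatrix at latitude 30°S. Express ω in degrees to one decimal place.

Cylindrical equal-area (φ₀ = 48.7°): h = cos φ / cos 48.7° along meridians, k = cos 48.7° / cos φ along parallels; h·k = 1.
At 30°: h = 1.312, k = 0.7621; principal scales a = 1.312, b = 0.7621.
sin(ω/2) = (a − b)/(a + b) = 0.5501/2.074 = 0.2652, so ω = 2 arcsin(0.2652) ≈ 30.8°.

30.8°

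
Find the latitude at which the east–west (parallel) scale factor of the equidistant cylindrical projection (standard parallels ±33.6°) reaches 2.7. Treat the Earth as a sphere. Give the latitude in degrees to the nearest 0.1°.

72.0°

The equidistant cylindrical projection with φ₀ = 33.6° has h = 1 (meridians true) and k = cos φ₀ / cos φ along parallels.
k = cos φ₀ / cos φ = 2.7  ⇒  cos φ = cos 33.6° / 2.7 = 0.3085.
φ = arccos(0.3085) ≈ 72.0°.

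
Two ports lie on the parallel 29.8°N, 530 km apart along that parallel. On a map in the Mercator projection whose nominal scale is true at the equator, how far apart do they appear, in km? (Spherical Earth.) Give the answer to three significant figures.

For Mercator, h = k = sec φ (a conformal cylindrical projection has a single point scale, 1/cos φ).
Along the parallel, k = sec 29.8° = 1/0.8678 = 1.152.
Map distance = 530 × 1.152 ≈ 611 km.

611 km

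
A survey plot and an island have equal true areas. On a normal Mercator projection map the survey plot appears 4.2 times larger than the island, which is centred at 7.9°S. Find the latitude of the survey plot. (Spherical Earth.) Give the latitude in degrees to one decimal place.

61.1°

For equal true areas on Mercator, apparent areas scale as sec²φ, so the ratio is cos²φ₂ / cos²φ₁.
cos²φ₂ / cos²φ₁ = 4.2  ⇒  cos φ₁ = cos 7.9° / √4.2 = 0.9905/2.049 = 0.4833.
φ₁ = arccos(0.4833) ≈ 61.1°.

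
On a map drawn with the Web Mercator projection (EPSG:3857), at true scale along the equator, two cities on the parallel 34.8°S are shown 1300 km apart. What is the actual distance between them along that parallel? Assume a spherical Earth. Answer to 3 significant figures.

Mercator is conformal, so the point scale is isotropic: h = k = sec φ = 1/cos φ.
Along the parallel at 34.8°, map distances are exaggerated by k = sec 34.8° = 1.218.
True distance = 1300 / 1.218 = 1300 × cos 34.8° ≈ 1070 km.

1070 km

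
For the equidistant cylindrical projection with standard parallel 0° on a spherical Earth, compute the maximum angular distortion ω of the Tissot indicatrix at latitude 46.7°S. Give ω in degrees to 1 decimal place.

In the plate carrée (x = Rλ, y = Rφ), meridians are true-scale (h = 1) and parallels are stretched by k = sec φ.
At 46.7°: h = 1.000, k = 1.458; principal scales a = 1.458, b = 1.000.
sin(ω/2) = (a − b)/(a + b) = 0.4581/2.458 = 0.1864, so ω = 2 arcsin(0.1864) ≈ 21.5°.

21.5°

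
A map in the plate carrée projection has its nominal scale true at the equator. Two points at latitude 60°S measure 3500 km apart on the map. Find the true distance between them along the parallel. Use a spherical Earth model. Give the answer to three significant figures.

For the equirectangular projection with φ₀ = 0 (plate carrée), h = 1 along meridians and k = sec φ along parallels.
Along the parallel at 60°, map distances are exaggerated by k = sec 60° = 2.000.
True distance = 3500 / 2.000 = 3500 × cos 60° ≈ 1750 km.

1750 km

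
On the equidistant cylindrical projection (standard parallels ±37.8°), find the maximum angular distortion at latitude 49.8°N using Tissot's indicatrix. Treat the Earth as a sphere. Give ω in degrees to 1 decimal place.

11.6°

With standard parallel φ₀ = 37.8°, the equirectangular projection gives x = Rλ cos φ₀, y = Rφ, so h = 1 and k = cos 37.8° / cos φ.
At 49.8°: h = 1.000, k = 1.224; principal scales a = 1.224, b = 1.000.
sin(ω/2) = (a − b)/(a + b) = 0.2242/2.224 = 0.1008, so ω = 2 arcsin(0.1008) ≈ 11.6°.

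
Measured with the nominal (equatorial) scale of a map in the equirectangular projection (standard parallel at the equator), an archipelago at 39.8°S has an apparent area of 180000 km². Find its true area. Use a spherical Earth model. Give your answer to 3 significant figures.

138000 km²

For the equirectangular projection with φ₀ = 0 (plate carrée), h = 1 along meridians and k = sec φ along parallels.
Areal scale = h·k = 1 × sec φ; at 39.8°, h = 1.000, k = 1.302, so h·k = 1.302.
True area = apparent / (areal scale) = 180000 / 1.302 ≈ 138000 km².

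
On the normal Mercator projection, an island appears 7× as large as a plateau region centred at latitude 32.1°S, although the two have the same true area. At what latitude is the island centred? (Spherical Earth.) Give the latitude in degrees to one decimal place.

71.3°

For equal true areas on Mercator, apparent areas scale as sec²φ, so the ratio is cos²φ₂ / cos²φ₁.
cos²φ₂ / cos²φ₁ = 7  ⇒  cos φ₁ = cos 32.1° / √7 = 0.8471/2.646 = 0.3202.
φ₁ = arccos(0.3202) ≈ 71.3°.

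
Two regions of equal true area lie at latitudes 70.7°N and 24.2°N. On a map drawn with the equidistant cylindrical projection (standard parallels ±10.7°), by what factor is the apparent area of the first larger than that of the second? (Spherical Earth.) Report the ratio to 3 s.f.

In the equirectangular projection with standard parallel φ₀ = 10.7° (x = Rλ cos φ₀, y = Rφ), meridians are true-scale (h = 1) and the parallel scale is k = cos φ₀ / cos φ.
Areal scale at 70.7°: h·k = 1.000 × 2.973 = 2.973.
Areal scale at 24.2°: h·k = 1.000 × 1.077 = 1.077.
Ratio = 2.973/1.077 ≈ 2.76.

2.76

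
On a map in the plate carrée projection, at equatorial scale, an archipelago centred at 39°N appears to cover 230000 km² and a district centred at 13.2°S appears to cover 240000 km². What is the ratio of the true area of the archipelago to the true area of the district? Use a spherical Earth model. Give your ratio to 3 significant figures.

Plate carrée has h = 1 and k = sec φ, giving areal scale sec φ; true area = (apparent area) · cos φ.
True area of archipelago: 230000 × cos(39°) = 230000 × 0.7771 = 178700 km².
True area of district: 240000 × cos(13.2°) = 240000 × 0.9736 = 233700 km².
Ratio = 178700 / 233700 ≈ 0.765.

0.765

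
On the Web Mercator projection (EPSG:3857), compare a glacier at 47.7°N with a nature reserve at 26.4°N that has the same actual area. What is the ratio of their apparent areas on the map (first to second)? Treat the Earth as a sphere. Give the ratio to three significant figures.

1.77

Mercator areal scale is sec²φ.
At 47.7°: sec²(47.7°) = 1/0.6730² = 2.208.
At 26.4°: sec²(26.4°) = 1/0.8957² = 1.246.
Ratio = 2.208/1.246 = cos²(26.4°)/cos²(47.7°) ≈ 1.77.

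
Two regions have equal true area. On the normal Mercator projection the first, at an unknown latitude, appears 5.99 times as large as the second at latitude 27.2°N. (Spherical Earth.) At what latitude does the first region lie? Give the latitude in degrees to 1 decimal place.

For equal true areas on Mercator, apparent areas scale as sec²φ, so the ratio is cos²φ₂ / cos²φ₁.
cos²φ₂ / cos²φ₁ = 5.99  ⇒  cos φ₁ = cos 27.2° / √5.99 = 0.8894/2.447 = 0.3634.
φ₁ = arccos(0.3634) ≈ 68.7°.

68.7°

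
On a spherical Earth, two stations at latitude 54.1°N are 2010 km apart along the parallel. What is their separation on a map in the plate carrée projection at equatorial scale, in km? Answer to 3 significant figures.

3430 km

Plate carrée maps x = Rλ, y = Rφ. The meridian scale is h = 1 and the parallel scale is k = 1/cos φ = sec φ.
Along the parallel, k = sec 54.1° = 1/0.5864 = 1.705.
Map distance = 2010 × 1.705 ≈ 3430 km.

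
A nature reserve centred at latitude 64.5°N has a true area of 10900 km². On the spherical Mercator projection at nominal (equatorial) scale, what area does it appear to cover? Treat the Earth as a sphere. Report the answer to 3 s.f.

The Mercator projection is conformal; its linear scale factor is the same in every direction and equals sec φ = 1/cos φ.
Areal scale = k² = sec²φ = 1/cos²(64.5°) = 1/0.4305² = 5.395.
Apparent area = 10900 × 5.395 ≈ 58800 km².

58800 km²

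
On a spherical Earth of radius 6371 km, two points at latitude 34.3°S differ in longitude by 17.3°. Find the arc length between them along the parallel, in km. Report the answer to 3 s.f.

Arc length along a parallel = R cos φ · Δλ (with Δλ in radians).
= 6371 × cos 34.3° × (17.3° × π/180) = 6371 × 0.8261 × 0.3019 ≈ 1590 km.

1590 km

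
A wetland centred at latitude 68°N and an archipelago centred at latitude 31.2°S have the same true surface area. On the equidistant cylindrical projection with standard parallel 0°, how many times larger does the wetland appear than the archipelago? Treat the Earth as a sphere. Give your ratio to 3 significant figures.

2.28

For the equirectangular projection with φ₀ = 0 (plate carrée), h = 1 along meridians and k = sec φ along parallels.
Areal scale at 68°: h·k = 1.000 × 2.669 = 2.669.
Areal scale at 31.2°: h·k = 1.000 × 1.169 = 1.169.
Ratio = 2.669/1.169 ≈ 2.28.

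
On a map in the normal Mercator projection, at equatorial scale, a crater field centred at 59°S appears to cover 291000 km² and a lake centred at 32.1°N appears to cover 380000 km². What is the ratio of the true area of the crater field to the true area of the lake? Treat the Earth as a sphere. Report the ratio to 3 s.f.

0.283

Since Mercator area scale is 1/cos²φ, the true area equals the apparent area multiplied by cos²φ.
True area of crater field: 291000 × cos²(59°) = 291000 × 0.2653 = 77190 km².
True area of lake: 380000 × cos²(32.1°) = 380000 × 0.7176 = 272700 km².
Ratio = 77190 / 272700 ≈ 0.283.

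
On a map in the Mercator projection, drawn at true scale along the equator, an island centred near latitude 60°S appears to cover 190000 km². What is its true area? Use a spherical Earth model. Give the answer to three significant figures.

47500 km²

For Mercator, h = k = sec φ (a conformal cylindrical projection has a single point scale, 1/cos φ).
Areal scale = k² = sec²φ = 1/cos²(60°) = 1/0.5000² = 4.000.
True area = apparent / (areal scale) = 190000 / 4.000 ≈ 47500 km².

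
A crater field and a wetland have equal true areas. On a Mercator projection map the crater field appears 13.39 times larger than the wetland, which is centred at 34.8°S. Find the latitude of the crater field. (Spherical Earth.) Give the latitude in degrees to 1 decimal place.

77.0°

Mercator areal scale is sec²φ, so apparent-area ratio = sec²φ₁ / sec²φ₂ = cos²φ₂ / cos²φ₁.
cos²φ₂ / cos²φ₁ = 13.39  ⇒  cos φ₁ = cos 34.8° / √13.39 = 0.8211/3.659 = 0.2244.
φ₁ = arccos(0.2244) ≈ 77.0°.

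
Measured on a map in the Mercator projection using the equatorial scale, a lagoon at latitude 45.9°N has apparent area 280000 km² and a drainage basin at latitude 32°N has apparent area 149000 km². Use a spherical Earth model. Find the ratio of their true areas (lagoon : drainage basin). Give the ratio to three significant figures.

1.27

Mercator's areal exaggeration is sec²φ; hence true area = (apparent area) · cos²φ.
True area of lagoon: 280000 × cos²(45.9°) = 280000 × 0.4843 = 135600 km².
True area of drainage basin: 149000 × cos²(32°) = 149000 × 0.7192 = 107200 km².
Ratio = 135600 / 107200 ≈ 1.27.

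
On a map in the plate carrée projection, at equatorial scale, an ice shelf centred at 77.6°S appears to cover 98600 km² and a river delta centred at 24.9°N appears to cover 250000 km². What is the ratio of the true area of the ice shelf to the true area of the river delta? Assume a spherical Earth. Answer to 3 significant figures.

Plate carrée has h = 1 and k = sec φ, giving areal scale sec φ; true area = (apparent area) · cos φ.
True area of ice shelf: 98600 × cos(77.6°) = 98600 × 0.2147 = 21170 km².
True area of river delta: 250000 × cos(24.9°) = 250000 × 0.9070 = 226800 km².
Ratio = 21170 / 226800 ≈ 0.0934.

0.0934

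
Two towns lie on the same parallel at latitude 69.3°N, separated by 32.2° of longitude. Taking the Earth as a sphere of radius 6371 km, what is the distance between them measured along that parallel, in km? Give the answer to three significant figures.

1270 km

Arc length along a parallel = R cos φ · Δλ (with Δλ in radians).
= 6371 × cos 69.3° × (32.2° × π/180) = 6371 × 0.3535 × 0.5620 ≈ 1270 km.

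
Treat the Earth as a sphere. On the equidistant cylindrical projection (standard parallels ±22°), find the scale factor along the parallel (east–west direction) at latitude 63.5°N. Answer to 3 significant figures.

2.08

In the equirectangular projection with standard parallel φ₀ = 22° (x = Rλ cos φ₀, y = Rφ), meridians are true-scale (h = 1) and the parallel scale is k = cos φ₀ / cos φ.
k = cos 22° / cos 63.5° = 0.9272/0.4462 = 2.078.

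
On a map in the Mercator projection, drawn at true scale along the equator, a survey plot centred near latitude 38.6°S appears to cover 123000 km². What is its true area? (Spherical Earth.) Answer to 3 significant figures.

For Mercator, h = k = sec φ (a conformal cylindrical projection has a single point scale, 1/cos φ).
Areal scale = k² = sec²φ = 1/cos²(38.6°) = 1/0.7815² = 1.637.
True area = apparent / (areal scale) = 123000 / 1.637 ≈ 75100 km².

75100 km²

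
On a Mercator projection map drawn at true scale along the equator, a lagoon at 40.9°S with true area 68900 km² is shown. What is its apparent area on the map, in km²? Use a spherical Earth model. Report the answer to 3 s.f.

121000 km²

Mercator is conformal, so the point scale is isotropic: h = k = sec φ = 1/cos φ.
Areal scale = k² = sec²φ = 1/cos²(40.9°) = 1/0.7559² = 1.750.
Apparent area = 68900 × 1.750 ≈ 121000 km².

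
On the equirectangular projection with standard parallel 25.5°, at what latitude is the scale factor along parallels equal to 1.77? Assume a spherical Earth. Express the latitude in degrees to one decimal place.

With standard parallel φ₀ = 25.5°, the equirectangular projection gives x = Rλ cos φ₀, y = Rφ, so h = 1 and k = cos 25.5° / cos φ.
k = cos φ₀ / cos φ = 1.77  ⇒  cos φ = cos 25.5° / 1.77 = 0.5099.
φ = arccos(0.5099) ≈ 59.3°.

59.3°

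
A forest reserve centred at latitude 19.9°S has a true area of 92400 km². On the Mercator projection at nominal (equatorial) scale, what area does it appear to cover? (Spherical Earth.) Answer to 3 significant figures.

105000 km²

The Mercator projection is conformal; its linear scale factor is the same in every direction and equals sec φ = 1/cos φ.
Areal scale = k² = sec²φ = 1/cos²(19.9°) = 1/0.9403² = 1.131.
Apparent area = 92400 × 1.131 ≈ 105000 km².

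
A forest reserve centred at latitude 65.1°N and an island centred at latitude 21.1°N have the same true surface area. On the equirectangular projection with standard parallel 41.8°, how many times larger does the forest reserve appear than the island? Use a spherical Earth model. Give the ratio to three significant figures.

In the equirectangular projection with standard parallel φ₀ = 41.8° (x = Rλ cos φ₀, y = Rφ), meridians are true-scale (h = 1) and the parallel scale is k = cos φ₀ / cos φ.
Areal scale at 65.1°: h·k = 1.000 × 1.771 = 1.771.
Areal scale at 21.1°: h·k = 1.000 × 0.7990 = 0.7990.
Ratio = 1.771/0.7990 ≈ 2.22.

2.22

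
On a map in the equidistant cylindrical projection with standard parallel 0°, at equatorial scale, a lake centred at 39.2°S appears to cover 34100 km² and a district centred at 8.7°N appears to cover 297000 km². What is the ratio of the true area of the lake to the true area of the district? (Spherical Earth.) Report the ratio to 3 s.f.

0.0900

On the plate carrée, areal scale = h·k = 1 × sec φ, so true area = apparent × cos φ.
True area of lake: 34100 × cos(39.2°) = 34100 × 0.7749 = 26430 km².
True area of district: 297000 × cos(8.7°) = 297000 × 0.9885 = 293600 km².
Ratio = 26430 / 293600 ≈ 0.0900.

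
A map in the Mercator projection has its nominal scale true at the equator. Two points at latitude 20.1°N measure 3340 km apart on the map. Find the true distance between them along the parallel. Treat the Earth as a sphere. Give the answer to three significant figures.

For Mercator, h = k = sec φ (a conformal cylindrical projection has a single point scale, 1/cos φ).
Along the parallel at 20.1°, map distances are exaggerated by k = sec 20.1° = 1.065.
True distance = 3340 / 1.065 = 3340 × cos 20.1° ≈ 3140 km.

3140 km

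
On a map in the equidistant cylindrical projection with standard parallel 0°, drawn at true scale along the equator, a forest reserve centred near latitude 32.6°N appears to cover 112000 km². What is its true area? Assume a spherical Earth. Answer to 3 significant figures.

In the plate carrée (x = Rλ, y = Rφ), meridians are true-scale (h = 1) and parallels are stretched by k = sec φ.
Areal scale = h·k = 1 × sec φ; at 32.6°, h = 1.000, k = 1.187, so h·k = 1.187.
True area = apparent / (areal scale) = 112000 / 1.187 ≈ 94400 km².

94400 km²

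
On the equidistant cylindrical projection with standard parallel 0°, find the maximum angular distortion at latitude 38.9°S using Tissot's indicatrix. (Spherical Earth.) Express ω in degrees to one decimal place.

14.3°

In the plate carrée (x = Rλ, y = Rφ), meridians are true-scale (h = 1) and parallels are stretched by k = sec φ.
At 38.9°: h = 1.000, k = 1.285; principal scales a = 1.285, b = 1.000.
sin(ω/2) = (a − b)/(a + b) = 0.2849/2.285 = 0.1247, so ω = 2 arcsin(0.1247) ≈ 14.3°.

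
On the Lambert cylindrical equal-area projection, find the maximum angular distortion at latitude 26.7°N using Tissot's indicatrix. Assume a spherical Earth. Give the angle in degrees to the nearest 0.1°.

12.9°

The Lambert cylindrical equal-area projection is the cylindrical equal-area projection with its standard parallel at the equator (φ₀ = 0). A cylindrical equal-area projection with standard parallel φ₀ has meridian scale h = cos φ / cos φ₀ and parallel scale k = cos φ₀ / cos φ (so areas are preserved, h·k = 1).
At 26.7°: h = 0.8934, k = 1.119; principal scales a = 1.119, b = 0.8934.
sin(ω/2) = (a − b)/(a + b) = 0.2260/2.013 = 0.1123, so ω = 2 arcsin(0.1123) ≈ 12.9°.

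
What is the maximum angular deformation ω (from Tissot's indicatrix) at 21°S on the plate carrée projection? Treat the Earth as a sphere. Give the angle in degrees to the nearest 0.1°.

For the equirectangular projection with φ₀ = 0 (plate carrée), h = 1 along meridians and k = sec φ along parallels.
At 21°: h = 1.000, k = 1.071; principal scales a = 1.071, b = 1.000.
sin(ω/2) = (a − b)/(a + b) = 0.07114/2.071 = 0.03435, so ω = 2 arcsin(0.03435) ≈ 3.9°.

3.9°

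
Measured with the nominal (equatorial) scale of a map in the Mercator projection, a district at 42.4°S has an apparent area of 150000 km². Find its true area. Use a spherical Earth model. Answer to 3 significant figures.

Mercator is conformal, so the point scale is isotropic: h = k = sec φ = 1/cos φ.
Areal scale = k² = sec²φ = 1/cos²(42.4°) = 1/0.7385² = 1.834.
True area = apparent / (areal scale) = 150000 / 1.834 ≈ 81800 km².

81800 km²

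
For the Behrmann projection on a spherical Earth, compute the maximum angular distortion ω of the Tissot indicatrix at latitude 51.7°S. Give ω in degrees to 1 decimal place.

The Behrmann projection is cylindrical equal-area with φ₀ = 30°. A cylindrical equal-area projection with standard parallel φ₀ has meridian scale h = cos φ / cos φ₀ and parallel scale k = cos φ₀ / cos φ (so areas are preserved, h·k = 1).
At 51.7°: h = 0.7157, k = 1.397; principal scales a = 1.397, b = 0.7157.
sin(ω/2) = (a − b)/(a + b) = 0.6817/2.113 = 0.3226, so ω = 2 arcsin(0.3226) ≈ 37.6°.

37.6°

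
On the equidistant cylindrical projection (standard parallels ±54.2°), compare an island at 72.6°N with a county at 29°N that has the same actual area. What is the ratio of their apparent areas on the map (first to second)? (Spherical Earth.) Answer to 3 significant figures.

2.92

With standard parallel φ₀ = 54.2°, the equirectangular projection gives x = Rλ cos φ₀, y = Rφ, so h = 1 and k = cos 54.2° / cos φ.
Areal scale at 72.6°: h·k = 1.000 × 1.956 = 1.956.
Areal scale at 29°: h·k = 1.000 × 0.6688 = 0.6688.
Ratio = 1.956/0.6688 ≈ 2.92.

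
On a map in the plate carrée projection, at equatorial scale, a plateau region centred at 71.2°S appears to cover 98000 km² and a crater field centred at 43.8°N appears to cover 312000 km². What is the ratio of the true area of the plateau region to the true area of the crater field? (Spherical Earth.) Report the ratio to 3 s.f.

On the plate carrée, areal scale = h·k = 1 × sec φ, so true area = apparent × cos φ.
True area of plateau region: 98000 × cos(71.2°) = 98000 × 0.3223 = 31580 km².
True area of crater field: 312000 × cos(43.8°) = 312000 × 0.7218 = 225200 km².
Ratio = 31580 / 225200 ≈ 0.140.

0.140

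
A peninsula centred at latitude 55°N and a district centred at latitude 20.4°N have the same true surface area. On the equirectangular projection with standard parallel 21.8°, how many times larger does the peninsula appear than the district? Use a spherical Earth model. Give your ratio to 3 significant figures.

1.63

The equidistant cylindrical projection with φ₀ = 21.8° has h = 1 (meridians true) and k = cos φ₀ / cos φ along parallels.
Areal scale at 55°: h·k = 1.000 × 1.619 = 1.619.
Areal scale at 20.4°: h·k = 1.000 × 0.9906 = 0.9906.
Ratio = 1.619/0.9906 ≈ 1.63.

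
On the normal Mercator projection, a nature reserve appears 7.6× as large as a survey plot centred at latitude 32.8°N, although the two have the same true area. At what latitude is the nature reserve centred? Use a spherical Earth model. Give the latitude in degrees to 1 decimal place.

72.2°

On Mercator, (apparent₁)/(apparent₂) = sec²φ₁ / sec²φ₂ when true areas are equal.
cos²φ₂ / cos²φ₁ = 7.6  ⇒  cos φ₁ = cos 32.8° / √7.6 = 0.8406/2.757 = 0.3049.
φ₁ = arccos(0.3049) ≈ 72.2°.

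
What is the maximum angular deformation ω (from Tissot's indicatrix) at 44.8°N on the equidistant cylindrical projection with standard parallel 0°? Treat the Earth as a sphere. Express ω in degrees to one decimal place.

In the plate carrée (x = Rλ, y = Rφ), meridians are true-scale (h = 1) and parallels are stretched by k = sec φ.
At 44.8°: h = 1.000, k = 1.409; principal scales a = 1.409, b = 1.000.
sin(ω/2) = (a − b)/(a + b) = 0.4093/2.409 = 0.1699, so ω = 2 arcsin(0.1699) ≈ 19.6°.

19.6°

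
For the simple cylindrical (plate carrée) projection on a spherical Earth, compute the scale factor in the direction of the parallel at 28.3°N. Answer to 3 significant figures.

1.14

In the plate carrée (x = Rλ, y = Rφ), meridians are true-scale (h = 1) and parallels are stretched by k = sec φ.
k = 1/cos 28.3° = 1/0.8805 = 1.136.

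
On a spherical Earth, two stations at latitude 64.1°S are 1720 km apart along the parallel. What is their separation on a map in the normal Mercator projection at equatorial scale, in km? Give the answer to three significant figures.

3940 km

For Mercator, h = k = sec φ (a conformal cylindrical projection has a single point scale, 1/cos φ).
Along the parallel, k = sec 64.1° = 1/0.4368 = 2.289.
Map distance = 1720 × 2.289 ≈ 3940 km.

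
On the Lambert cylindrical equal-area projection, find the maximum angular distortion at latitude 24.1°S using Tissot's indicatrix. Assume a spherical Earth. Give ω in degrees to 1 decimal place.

10.4°

The Lambert cylindrical equal-area projection is the cylindrical equal-area projection with its standard parallel at the equator (φ₀ = 0). A cylindrical equal-area projection with standard parallel φ₀ has meridian scale h = cos φ / cos φ₀ and parallel scale k = cos φ₀ / cos φ (so areas are preserved, h·k = 1).
At 24.1°: h = 0.9128, k = 1.095; principal scales a = 1.095, b = 0.9128.
sin(ω/2) = (a − b)/(a + b) = 0.1827/2.008 = 0.09095, so ω = 2 arcsin(0.09095) ≈ 10.4°.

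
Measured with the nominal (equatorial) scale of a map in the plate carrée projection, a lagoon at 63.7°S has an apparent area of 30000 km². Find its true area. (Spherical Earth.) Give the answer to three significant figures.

Plate carrée maps x = Rλ, y = Rφ. The meridian scale is h = 1 and the parallel scale is k = 1/cos φ = sec φ.
Areal scale = h·k = 1 × sec φ; at 63.7°, h = 1.000, k = 2.257, so h·k = 2.257.
True area = apparent / (areal scale) = 30000 / 2.257 ≈ 13300 km².

13300 km²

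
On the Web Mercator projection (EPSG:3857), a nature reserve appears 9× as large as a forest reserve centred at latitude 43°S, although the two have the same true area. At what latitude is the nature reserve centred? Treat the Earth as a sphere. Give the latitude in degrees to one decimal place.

For equal true areas on Mercator, apparent areas scale as sec²φ, so the ratio is cos²φ₂ / cos²φ₁.
cos²φ₂ / cos²φ₁ = 9  ⇒  cos φ₁ = cos 43° / √9 = 0.7314/3.000 = 0.2438.
φ₁ = arccos(0.2438) ≈ 75.9°.

75.9°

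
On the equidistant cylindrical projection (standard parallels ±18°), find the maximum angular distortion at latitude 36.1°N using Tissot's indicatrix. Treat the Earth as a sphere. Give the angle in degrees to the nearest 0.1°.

In the equirectangular projection with standard parallel φ₀ = 18° (x = Rλ cos φ₀, y = Rφ), meridians are true-scale (h = 1) and the parallel scale is k = cos φ₀ / cos φ.
At 36.1°: h = 1.000, k = 1.177; principal scales a = 1.177, b = 1.000.
sin(ω/2) = (a − b)/(a + b) = 0.1771/2.177 = 0.08133, so ω = 2 arcsin(0.08133) ≈ 9.3°.

9.3°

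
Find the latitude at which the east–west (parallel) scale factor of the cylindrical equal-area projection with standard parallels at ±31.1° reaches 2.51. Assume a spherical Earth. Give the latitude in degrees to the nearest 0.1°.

Cylindrical equal-area (φ₀ = 31.1°): h = cos φ / cos 31.1° along meridians, k = cos 31.1° / cos φ along parallels; h·k = 1.
k = cos φ₀ / cos φ = 2.51  ⇒  cos φ = cos 31.1° / 2.51 = 0.3411.
φ = arccos(0.3411) ≈ 70.1°.

70.1°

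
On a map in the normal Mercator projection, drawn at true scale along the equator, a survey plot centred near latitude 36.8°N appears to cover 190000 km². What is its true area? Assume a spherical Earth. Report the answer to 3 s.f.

The Mercator projection is conformal; its linear scale factor is the same in every direction and equals sec φ = 1/cos φ.
Areal scale = k² = sec²φ = 1/cos²(36.8°) = 1/0.8007² = 1.560.
True area = apparent / (areal scale) = 190000 / 1.560 ≈ 122000 km².

122000 km²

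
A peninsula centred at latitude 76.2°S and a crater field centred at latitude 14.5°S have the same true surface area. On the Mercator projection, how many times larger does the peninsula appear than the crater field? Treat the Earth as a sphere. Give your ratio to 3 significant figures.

16.5

On Mercator, area is exaggerated by sec²φ = 1/cos²φ.
At 76.2°: sec²(76.2°) = 1/0.2385² = 17.58.
At 14.5°: sec²(14.5°) = 1/0.9681² = 1.067.
Ratio = 17.58/1.067 = cos²(14.5°)/cos²(76.2°) ≈ 16.5.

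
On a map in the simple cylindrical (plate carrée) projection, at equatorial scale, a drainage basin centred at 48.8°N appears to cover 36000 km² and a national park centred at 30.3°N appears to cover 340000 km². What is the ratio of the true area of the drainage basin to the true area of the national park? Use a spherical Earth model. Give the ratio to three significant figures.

On the plate carrée, areal scale = h·k = 1 × sec φ, so true area = apparent × cos φ.
True area of drainage basin: 36000 × cos(48.8°) = 36000 × 0.6587 = 23710 km².
True area of national park: 340000 × cos(30.3°) = 340000 × 0.8634 = 293600 km².
Ratio = 23710 / 293600 ≈ 0.0808.

0.0808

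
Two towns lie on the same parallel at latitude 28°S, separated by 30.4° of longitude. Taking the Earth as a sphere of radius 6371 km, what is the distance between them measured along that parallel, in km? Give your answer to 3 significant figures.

2980 km

Arc length along a parallel = R cos φ · Δλ (with Δλ in radians).
= 6371 × cos 28° × (30.4° × π/180) = 6371 × 0.8829 × 0.5306 ≈ 2980 km.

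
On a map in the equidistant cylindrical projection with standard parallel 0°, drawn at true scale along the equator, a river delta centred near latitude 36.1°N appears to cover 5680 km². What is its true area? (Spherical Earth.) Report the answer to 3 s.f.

4590 km²

In the plate carrée (x = Rλ, y = Rφ), meridians are true-scale (h = 1) and parallels are stretched by k = sec φ.
Areal scale = h·k = 1 × sec φ; at 36.1°, h = 1.000, k = 1.238, so h·k = 1.238.
True area = apparent / (areal scale) = 5680 / 1.238 ≈ 4590 km².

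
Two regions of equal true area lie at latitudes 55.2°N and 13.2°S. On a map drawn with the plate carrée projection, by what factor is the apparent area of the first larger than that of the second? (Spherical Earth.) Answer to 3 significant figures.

1.71

For the equirectangular projection with φ₀ = 0 (plate carrée), h = 1 along meridians and k = sec φ along parallels.
Areal scale at 55.2°: h·k = 1.000 × 1.752 = 1.752.
Areal scale at 13.2°: h·k = 1.000 × 1.027 = 1.027.
Ratio = 1.752/1.027 ≈ 1.71.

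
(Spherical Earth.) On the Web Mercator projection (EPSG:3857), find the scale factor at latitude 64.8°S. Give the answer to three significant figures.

For Mercator, h = k = sec φ (a conformal cylindrical projection has a single point scale, 1/cos φ).
k = 1/cos 64.8° = 1/0.4258 = 2.349.

2.35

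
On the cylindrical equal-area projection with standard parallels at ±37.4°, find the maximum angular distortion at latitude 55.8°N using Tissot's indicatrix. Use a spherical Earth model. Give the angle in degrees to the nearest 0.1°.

38.9°

A cylindrical equal-area projection with standard parallel φ₀ has meridian scale h = cos φ / cos φ₀ and parallel scale k = cos φ₀ / cos φ (so areas are preserved, h·k = 1).
At 55.8°: h = 0.7075, k = 1.413; principal scales a = 1.413, b = 0.7075.
sin(ω/2) = (a − b)/(a + b) = 0.7058/2.121 = 0.3328, so ω = 2 arcsin(0.3328) ≈ 38.9°.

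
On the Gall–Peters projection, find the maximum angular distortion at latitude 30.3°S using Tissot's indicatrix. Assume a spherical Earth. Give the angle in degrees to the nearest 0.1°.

22.7°

The Gall–Peters projection is cylindrical equal-area with φ₀ = 45°. For cylindrical equal-area with standard parallel φ₀, h = cos φ / cos φ₀ and k = cos φ₀ / cos φ, so h·k = 1.
At 30.3°: h = 1.221, k = 0.8190; principal scales a = 1.221, b = 0.8190.
sin(ω/2) = (a − b)/(a + b) = 0.4020/2.040 = 0.1971, so ω = 2 arcsin(0.1971) ≈ 22.7°.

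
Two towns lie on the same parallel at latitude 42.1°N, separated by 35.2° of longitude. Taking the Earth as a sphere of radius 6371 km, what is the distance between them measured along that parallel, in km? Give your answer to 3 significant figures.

Arc length along a parallel = R cos φ · Δλ (with Δλ in radians).
= 6371 × cos 42.1° × (35.2° × π/180) = 6371 × 0.7420 × 0.6144 ≈ 2900 km.

2900 km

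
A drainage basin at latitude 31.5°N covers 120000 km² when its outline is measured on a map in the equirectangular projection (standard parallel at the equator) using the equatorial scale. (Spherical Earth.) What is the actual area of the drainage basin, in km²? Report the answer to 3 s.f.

102000 km²

In the plate carrée (x = Rλ, y = Rφ), meridians are true-scale (h = 1) and parallels are stretched by k = sec φ.
Areal scale = h·k = 1 × sec φ; at 31.5°, h = 1.000, k = 1.173, so h·k = 1.173.
True area = apparent / (areal scale) = 120000 / 1.173 ≈ 102000 km².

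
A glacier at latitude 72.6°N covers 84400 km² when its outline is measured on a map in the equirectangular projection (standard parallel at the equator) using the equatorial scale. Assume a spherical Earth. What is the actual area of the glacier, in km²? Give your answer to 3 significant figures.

Plate carrée maps x = Rλ, y = Rφ. The meridian scale is h = 1 and the parallel scale is k = 1/cos φ = sec φ.
Areal scale = h·k = 1 × sec φ; at 72.6°, h = 1.000, k = 3.344, so h·k = 3.344.
True area = apparent / (areal scale) = 84400 / 3.344 ≈ 25200 km².

25200 km²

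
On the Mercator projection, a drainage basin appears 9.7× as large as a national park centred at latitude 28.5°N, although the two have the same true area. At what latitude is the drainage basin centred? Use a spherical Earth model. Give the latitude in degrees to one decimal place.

For equal true areas on Mercator, apparent areas scale as sec²φ, so the ratio is cos²φ₂ / cos²φ₁.
cos²φ₂ / cos²φ₁ = 9.7  ⇒  cos φ₁ = cos 28.5° / √9.7 = 0.8788/3.114 = 0.2822.
φ₁ = arccos(0.2822) ≈ 73.6°.

73.6°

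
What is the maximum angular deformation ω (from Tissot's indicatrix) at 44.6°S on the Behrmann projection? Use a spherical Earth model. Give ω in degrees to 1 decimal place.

The Behrmann projection is cylindrical equal-area with φ₀ = 30°. For cylindrical equal-area with standard parallel φ₀, h = cos φ / cos φ₀ and k = cos φ₀ / cos φ, so h·k = 1.
At 44.6°: h = 0.8222, k = 1.216; principal scales a = 1.216, b = 0.8222.
sin(ω/2) = (a − b)/(a + b) = 0.3941/2.038 = 0.1933, so ω = 2 arcsin(0.1933) ≈ 22.3°.

22.3°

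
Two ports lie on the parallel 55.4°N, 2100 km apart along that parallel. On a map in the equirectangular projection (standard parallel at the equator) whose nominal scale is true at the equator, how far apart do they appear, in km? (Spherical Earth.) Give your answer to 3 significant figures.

3700 km

For the equirectangular projection with φ₀ = 0 (plate carrée), h = 1 along meridians and k = sec φ along parallels.
Along the parallel, k = sec 55.4° = 1/0.5678 = 1.761.
Map distance = 2100 × 1.761 ≈ 3700 km.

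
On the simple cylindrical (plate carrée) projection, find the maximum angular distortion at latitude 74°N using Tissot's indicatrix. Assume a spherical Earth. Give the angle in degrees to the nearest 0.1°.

For the equirectangular projection with φ₀ = 0 (plate carrée), h = 1 along meridians and k = sec φ along parallels.
At 74°: h = 1.000, k = 3.628; principal scales a = 3.628, b = 1.000.
sin(ω/2) = (a − b)/(a + b) = 2.628/4.628 = 0.5678, so ω = 2 arcsin(0.5678) ≈ 69.2°.

69.2°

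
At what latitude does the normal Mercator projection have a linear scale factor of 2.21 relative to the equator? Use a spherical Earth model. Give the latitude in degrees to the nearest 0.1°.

Mercator scale is k = sec φ = 1/cos φ.
1/cos φ = 2.21  ⇒  cos φ = 0.4525  ⇒  φ = arccos(0.4525) ≈ 63.1°.

63.1°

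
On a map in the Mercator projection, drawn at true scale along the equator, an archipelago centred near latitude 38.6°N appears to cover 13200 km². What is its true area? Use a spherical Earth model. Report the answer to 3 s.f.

Mercator is conformal, so the point scale is isotropic: h = k = sec φ = 1/cos φ.
Areal scale = k² = sec²φ = 1/cos²(38.6°) = 1/0.7815² = 1.637.
True area = apparent / (areal scale) = 13200 / 1.637 ≈ 8060 km².

8060 km²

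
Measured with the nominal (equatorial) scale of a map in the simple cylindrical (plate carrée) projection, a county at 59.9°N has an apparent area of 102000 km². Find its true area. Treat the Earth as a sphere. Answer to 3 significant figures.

51200 km²

Plate carrée maps x = Rλ, y = Rφ. The meridian scale is h = 1 and the parallel scale is k = 1/cos φ = sec φ.
Areal scale = h·k = 1 × sec φ; at 59.9°, h = 1.000, k = 1.994, so h·k = 1.994.
True area = apparent / (areal scale) = 102000 / 1.994 ≈ 51200 km².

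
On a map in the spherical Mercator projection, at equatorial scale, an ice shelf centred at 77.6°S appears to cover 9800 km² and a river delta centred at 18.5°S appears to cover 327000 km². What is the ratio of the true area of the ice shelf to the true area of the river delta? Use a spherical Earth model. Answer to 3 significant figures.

0.00154

Mercator's areal exaggeration is sec²φ; hence true area = (apparent area) · cos²φ.
True area of ice shelf: 9800 × cos²(77.6°) = 9800 × 0.04611 = 451.9 km².
True area of river delta: 327000 × cos²(18.5°) = 327000 × 0.8993 = 294100 km².
Ratio = 451.9 / 294100 ≈ 0.00154.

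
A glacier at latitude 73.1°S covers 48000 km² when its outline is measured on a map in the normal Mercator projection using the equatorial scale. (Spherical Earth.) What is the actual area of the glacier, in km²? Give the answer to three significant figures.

4060 km²

Mercator is conformal, so the point scale is isotropic: h = k = sec φ = 1/cos φ.
Areal scale = k² = sec²φ = 1/cos²(73.1°) = 1/0.2907² = 11.83.
True area = apparent / (areal scale) = 48000 / 11.83 ≈ 4060 km².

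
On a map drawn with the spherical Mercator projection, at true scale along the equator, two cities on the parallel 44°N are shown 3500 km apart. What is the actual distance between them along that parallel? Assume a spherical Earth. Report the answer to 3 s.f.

2520 km

For Mercator, h = k = sec φ (a conformal cylindrical projection has a single point scale, 1/cos φ).
Along the parallel at 44°, map distances are exaggerated by k = sec 44° = 1.390.
True distance = 3500 / 1.390 = 3500 × cos 44° ≈ 2520 km.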